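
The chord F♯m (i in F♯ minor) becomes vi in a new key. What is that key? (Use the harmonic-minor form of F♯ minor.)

A major

The numeral vi denotes a minor triad on scale degree 6. With F♯ on degree 6, the tonic of the new key is A.
Degree 6 carries a minor triad in major keys, so the destination is A major.
Check: the diatonic triads of A major are A (I), Bm (ii), C♯m (iii), D (IV), E (V), F♯m (vi), G♯dim (vii°) — F♯m is indeed vi.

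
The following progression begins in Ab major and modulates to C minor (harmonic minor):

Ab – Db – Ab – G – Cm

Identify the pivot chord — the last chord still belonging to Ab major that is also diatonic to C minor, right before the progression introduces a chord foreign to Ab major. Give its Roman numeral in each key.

Ab — I in Ab major, VI in C minor

Chords diatonic to Ab major: Ab, Bbm, Cm, Db, Eb, Fm, Gdim.
Reading the progression, the first chord not in that set is G, so the modulation leaves Ab major there.
The chord immediately before G is Ab, which is diatonic to both keys: I in Ab major and VI in C minor.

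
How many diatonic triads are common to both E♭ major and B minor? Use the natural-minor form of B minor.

0

Diatonic triads of E♭ major: E♭ (I), Fm (ii), Gm (iii), A♭ (IV), B♭ (V), Cm (vi), Ddim (vii°).
Diatonic triads of B minor (natural minor): Bm (i), C♯dim (ii°), D (III), Em (iv), F♯m (v), G (VI), A (VII).
No triad has the same root and quality in both keys.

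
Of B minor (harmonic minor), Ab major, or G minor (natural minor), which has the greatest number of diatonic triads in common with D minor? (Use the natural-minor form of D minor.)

Triads of D minor (natural minor): D minor (i), E diminished (ii°), F major (III), G minor (iv), A minor (v), Bb major (VI), C major (VII).
B minor (harmonic minor) shares 0: none.
Ab major shares 0: none.
G minor (natural minor) shares 4: Dm, F, Gm, Bb.
The most common triads (4) are shared with G minor.

G minor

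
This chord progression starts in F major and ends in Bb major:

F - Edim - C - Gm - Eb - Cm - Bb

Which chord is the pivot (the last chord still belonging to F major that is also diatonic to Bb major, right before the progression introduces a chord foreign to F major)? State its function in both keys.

Chords diatonic to F major: F, Gm, Am, Bb, C, Dm, Edim.
Reading the progression, the first chord not in that set is Eb, so the modulation leaves F major there.
The chord immediately before Eb is Gm, which is diatonic to both keys: ii in F major and vi in Bb major.

Gm — ii in F major, vi in Bb major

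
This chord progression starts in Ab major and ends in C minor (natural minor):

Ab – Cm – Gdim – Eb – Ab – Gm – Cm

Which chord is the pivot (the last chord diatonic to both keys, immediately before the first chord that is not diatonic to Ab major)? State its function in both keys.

Chords diatonic to Ab major: Ab, Bbm, Cm, Db, Eb, Fm, Gdim.
Reading the progression, the first chord not in that set is Gm, so the modulation leaves Ab major there.
The chord immediately before Gm is Ab, which is diatonic to both keys: I in Ab major and VI in C minor.

Ab — I in Ab major, VI in C minor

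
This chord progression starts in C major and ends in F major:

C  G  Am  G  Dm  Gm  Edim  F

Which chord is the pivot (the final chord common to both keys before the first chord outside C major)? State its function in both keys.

Chords diatonic to C major: C, Dm, Em, F, G, Am, Bdim.
Reading the progression, the first chord not in that set is Gm, so the modulation leaves C major there.
The chord immediately before Gm is Dm, which is diatonic to both keys: ii in C major and vi in F major.

Dm — ii in C major, vi in F major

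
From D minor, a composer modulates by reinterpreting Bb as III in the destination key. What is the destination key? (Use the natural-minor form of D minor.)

The numeral III denotes a major triad on scale degree 3. With Bb on degree 3, the tonic of the new key is G.
Degree 3 carries a major triad in natural-minor keys, so the destination is G minor.
Check: the diatonic triads of G minor (natural minor) are Gm (i), Adim (ii°), Bb (III), Cm (iv), Dm (v), Eb (VI), F (VII) — Bb is indeed III.

G minor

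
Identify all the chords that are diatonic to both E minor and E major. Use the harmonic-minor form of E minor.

B, D#dim

Triads in E minor (harmonic minor): Em (i), F#dim (ii°), Gaug (III+), Am (iv), B (V), C (VI), D#dim (vii°).
Triads in E major: E (I), F#m (ii), G#m (iii), A (IV), B (V), C#m (vi), D#dim (vii°).
Shared triads with their functions: B (V in E minor, V in E major); D#dim (vii° in E minor, vii° in E major).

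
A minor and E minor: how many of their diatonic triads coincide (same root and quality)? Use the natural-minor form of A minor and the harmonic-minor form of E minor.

3

Diatonic triads of A minor (natural minor): A minor (i), B diminished (ii°), C major (III), D minor (iv), E minor (v), F major (VI), G major (VII).
Diatonic triads of E minor (harmonic minor): E minor (i), F# diminished (ii°), G augmented (III+), A minor (iv), B major (V), C major (VI), D# diminished (vii°).
Matching root and quality in both lists: A minor, C major, E minor.
That gives 3 common triads.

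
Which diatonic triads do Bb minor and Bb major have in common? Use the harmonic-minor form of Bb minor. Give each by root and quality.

Triads in Bb minor (harmonic minor): Bbm (i), Cdim (ii°), Dbaug (III+), Ebm (iv), F (V), Gb (VI), Adim (vii°).
Triads in Bb major: Bb (I), Cm (ii), Dm (iii), Eb (IV), F (V), Gm (vi), Adim (vii°).
Shared triads with their functions: F (V in Bb minor, V in Bb major); Adim (vii° in Bb minor, vii° in Bb major).

F, Adim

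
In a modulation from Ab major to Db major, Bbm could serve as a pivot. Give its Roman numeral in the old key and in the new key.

ii in Ab major; vi in Db major

The scale of Ab major is Ab Bb C Db Eb F G; Bb is degree 2, and the triad built there (Bb-Db-F) is minor, so it is ii.
The scale of Db major is Db Eb F Gb Ab Bb C; Bb is degree 6, and the triad built there (Bb-Db-F) is minor, so it is vi.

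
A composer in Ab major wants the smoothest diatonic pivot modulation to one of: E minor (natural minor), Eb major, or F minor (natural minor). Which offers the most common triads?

Triads of Ab major: Ab major (I), Bb minor (ii), C minor (iii), Db major (IV), Eb major (V), F minor (vi), G diminished (vii°).
E minor (natural minor) shares 0: none.
Eb major shares 4: Ab, Cm, Eb, Fm.
F minor (natural minor) shares 7: Ab, Bbm, Cm, Db, Eb, Fm, Gdim.
The most common triads (7) are shared with F minor.

F minor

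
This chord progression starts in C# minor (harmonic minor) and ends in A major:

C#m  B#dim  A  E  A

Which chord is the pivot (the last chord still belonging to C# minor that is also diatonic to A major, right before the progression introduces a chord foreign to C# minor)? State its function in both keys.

A — VI in C# minor, I in A major

Chords diatonic to C# minor: C#m, D#dim, Eaug, F#m, G#, A, B#dim.
Reading the progression, the first chord not in that set is E, so the modulation leaves C# minor there.
The chord immediately before E is A, which is diatonic to both keys: VI in C# minor and I in A major.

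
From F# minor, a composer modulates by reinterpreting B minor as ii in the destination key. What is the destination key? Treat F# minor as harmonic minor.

A major

The numeral ii denotes a minor triad on scale degree 2. With B on degree 2, the tonic of the new key is A.
Degree 2 carries a minor triad in major keys, so the destination is A major.
Check: the diatonic triads of A major are A (I), Bm (ii), C#m (iii), D (IV), E (V), F#m (vi), G#dim (vii°) — B minor is indeed ii.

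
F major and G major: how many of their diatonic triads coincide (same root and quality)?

Diatonic triads of F major: F (I), Gm (ii), Am (iii), Bb (IV), C (V), Dm (vi), Edim (vii°).
Diatonic triads of G major: G (I), Am (ii), Bm (iii), C (IV), D (V), Em (vi), F#dim (vii°).
Matching root and quality in both lists: Am, C.
That gives 2 common triads.

2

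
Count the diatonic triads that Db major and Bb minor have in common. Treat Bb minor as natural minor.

Diatonic triads of Db major: Db major (I), Eb minor (ii), F minor (iii), Gb major (IV), Ab major (V), Bb minor (vi), C diminished (vii°).
Diatonic triads of Bb minor (natural minor): Bb minor (i), C diminished (ii°), Db major (III), Eb minor (iv), F minor (v), Gb major (VI), Ab major (VII).
Matching root and quality in both lists: Db major, Eb minor, F minor, Gb major, Ab major, Bb minor, C diminished.
That gives 7 common triads.

7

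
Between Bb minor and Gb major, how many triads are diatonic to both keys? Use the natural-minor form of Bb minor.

4

Diatonic triads of Bb minor (natural minor): Bb minor (i), C diminished (ii°), Db major (III), Eb minor (iv), F minor (v), Gb major (VI), Ab major (VII).
Diatonic triads of Gb major: Gb major (I), Ab minor (ii), Bb minor (iii), Cb major (IV), Db major (V), Eb minor (vi), F diminished (vii°).
Matching root and quality in both lists: Bb minor, Db major, Eb minor, Gb major.
That gives 4 common triads.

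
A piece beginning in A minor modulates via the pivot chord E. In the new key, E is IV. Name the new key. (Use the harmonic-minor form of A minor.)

The numeral IV denotes a major triad on scale degree 4. With E on degree 4, the tonic of the new key is B.
Degree 4 carries a major triad in major keys, so the destination is B major.
Check: the diatonic triads of B major are B (I), C♯m (ii), D♯m (iii), E (IV), F♯ (V), G♯m (vi), A♯dim (vii°) — E is indeed IV.

B major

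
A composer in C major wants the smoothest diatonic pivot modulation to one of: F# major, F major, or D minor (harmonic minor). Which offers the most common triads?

Triads of C major: C (I), Dm (ii), Em (iii), F (IV), G (V), Am (vi), Bdim (vii°).
F# major shares 0: none.
F major shares 4: C, Dm, F, Am.
D minor (harmonic minor) shares 1: Dm.
The most common triads (4) are shared with F major.

F major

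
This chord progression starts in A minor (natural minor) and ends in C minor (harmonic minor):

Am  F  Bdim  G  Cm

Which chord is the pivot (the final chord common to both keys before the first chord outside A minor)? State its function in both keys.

Chords diatonic to A minor: Am, Bdim, C, Dm, Em, F, G.
Reading the progression, the first chord not in that set is Cm, so the modulation leaves A minor there.
The chord immediately before Cm is G, which is diatonic to both keys: VII in A minor and V in C minor.

G — VII in A minor, V in C minor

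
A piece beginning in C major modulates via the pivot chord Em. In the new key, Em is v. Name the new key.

The numeral v denotes a minor triad on scale degree 5. With E on degree 5, the tonic of the new key is A.
Degree 5 carries a minor triad in natural-minor keys, so the destination is A minor.
Check: the diatonic triads of A minor (natural minor) are Am (i), Bdim (ii°), C (III), Dm (iv), Em (v), F (VI), G (VII) — Em is indeed v.

A minor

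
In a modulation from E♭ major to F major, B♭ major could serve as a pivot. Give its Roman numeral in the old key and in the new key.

The scale of E♭ major is E♭ F G A♭ B♭ C D; B♭ is degree 5, and the triad built there (B♭-D-F) is major, so it is V.
The scale of F major is F G A B♭ C D E; B♭ is degree 4, and the triad built there (B♭-D-F) is major, so it is IV.

V in E♭ major; IV in F major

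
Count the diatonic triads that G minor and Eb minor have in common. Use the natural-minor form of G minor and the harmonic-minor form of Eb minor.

1

Diatonic triads of G minor (natural minor): Gm (i), Adim (ii°), Bb (III), Cm (iv), Dm (v), Eb (VI), F (VII).
Diatonic triads of Eb minor (harmonic minor): Ebm (i), Fdim (ii°), Gbaug (III+), Abm (iv), Bb (V), Cb (VI), Ddim (vii°).
Matching root and quality in both lists: Bb.
That gives 1 common triad.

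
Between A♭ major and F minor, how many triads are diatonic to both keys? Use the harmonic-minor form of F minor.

Diatonic triads of A♭ major: A♭ (I), B♭m (ii), Cm (iii), D♭ (IV), E♭ (V), Fm (vi), Gdim (vii°).
Diatonic triads of F minor (harmonic minor): Fm (i), Gdim (ii°), A♭aug (III+), B♭m (iv), C (V), D♭ (VI), Edim (vii°).
Matching root and quality in both lists: B♭m, D♭, Fm, Gdim.
That gives 4 common triads.

4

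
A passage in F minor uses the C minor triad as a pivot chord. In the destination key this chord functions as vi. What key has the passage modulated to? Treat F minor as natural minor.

Eb major

The numeral vi denotes a minor triad on scale degree 6. With C on degree 6, the tonic of the new key is Eb.
Degree 6 carries a minor triad in major keys, so the destination is Eb major.
Check: the diatonic triads of Eb major are Eb (I), Fm (ii), Gm (iii), Ab (IV), Bb (V), Cm (vi), Ddim (vii°) — C minor is indeed vi.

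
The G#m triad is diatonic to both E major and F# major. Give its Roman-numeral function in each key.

The scale of E major is E F# G# A B C# D#; G# is degree 3, and the triad built there (G#-B-D#) is minor, so it is iii.
The scale of F# major is F# G# A# B C# D# E#; G# is degree 2, and the triad built there (G#-B-D#) is minor, so it is ii.

iii in E major; ii in F# major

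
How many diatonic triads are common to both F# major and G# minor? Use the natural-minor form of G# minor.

4

Diatonic triads of F# major: F# (I), G#m (ii), A#m (iii), B (IV), C# (V), D#m (vi), E#dim (vii°).
Diatonic triads of G# minor (natural minor): G#m (i), A#dim (ii°), B (III), C#m (iv), D#m (v), E (VI), F# (VII).
Matching root and quality in both lists: F#, G#m, B, D#m.
That gives 4 common triads.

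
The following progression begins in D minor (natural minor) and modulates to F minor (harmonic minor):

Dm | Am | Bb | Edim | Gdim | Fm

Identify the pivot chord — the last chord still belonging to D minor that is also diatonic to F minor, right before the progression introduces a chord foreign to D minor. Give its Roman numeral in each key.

Chords diatonic to D minor: Dm, Edim, F, Gm, Am, Bb, C.
Reading the progression, the first chord not in that set is Gdim, so the modulation leaves D minor there.
The chord immediately before Gdim is Edim, which is diatonic to both keys: ii° in D minor and vii° in F minor.

Edim — ii° in D minor, vii° in F minor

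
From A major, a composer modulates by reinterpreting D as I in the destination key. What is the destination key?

The numeral I denotes a major triad on scale degree 1. With D on degree 1, the tonic of the new key is D.
Degree 1 carries a major triad in major keys, so the destination is D major.
Check: the diatonic triads of D major are D (I), Em (ii), F#m (iii), G (IV), A (V), Bm (vi), C#dim (vii°) — D is indeed I.

D major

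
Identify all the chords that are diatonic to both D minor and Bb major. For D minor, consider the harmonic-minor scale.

Triads in D minor (harmonic minor): D minor (i), E diminished (ii°), F augmented (III+), G minor (iv), A major (V), Bb major (VI), C# diminished (vii°).
Triads in Bb major: Bb major (I), C minor (ii), D minor (iii), Eb major (IV), F major (V), G minor (vi), A diminished (vii°).
Shared triads with their functions: D minor (i in D minor, iii in Bb major); G minor (iv in D minor, vi in Bb major); Bb major (VI in D minor, I in Bb major).

Dm, Gm, Bb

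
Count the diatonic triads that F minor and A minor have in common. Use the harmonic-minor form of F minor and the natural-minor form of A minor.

1

Diatonic triads of F minor (harmonic minor): Fm (i), Gdim (ii°), Abaug (III+), Bbm (iv), C (V), Db (VI), Edim (vii°).
Diatonic triads of A minor (natural minor): Am (i), Bdim (ii°), C (III), Dm (iv), Em (v), F (VI), G (VII).
Matching root and quality in both lists: C.
That gives 1 common triad.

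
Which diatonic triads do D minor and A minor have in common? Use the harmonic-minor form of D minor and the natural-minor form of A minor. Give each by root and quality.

Dm

Triads in D minor (harmonic minor): Dm (i), Edim (ii°), Faug (III+), Gm (iv), A (V), Bb (VI), C#dim (vii°).
Triads in A minor (natural minor): Am (i), Bdim (ii°), C (III), Dm (iv), Em (v), F (VI), G (VII).
Shared triads with their functions: Dm (i in D minor, iv in A minor).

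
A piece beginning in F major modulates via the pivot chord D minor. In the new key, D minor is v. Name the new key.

G minor

The numeral v denotes a minor triad on scale degree 5. With D on degree 5, the tonic of the new key is G.
Degree 5 carries a minor triad in natural-minor keys, so the destination is G minor.
Check: the diatonic triads of G minor (natural minor) are Gm (i), Adim (ii°), Bb (III), Cm (iv), Dm (v), Eb (VI), F (VII) — D minor is indeed v.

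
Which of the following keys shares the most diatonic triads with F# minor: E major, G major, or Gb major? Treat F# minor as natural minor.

Triads of F# minor (natural minor): F# minor (i), G# diminished (ii°), A major (III), B minor (iv), C# minor (v), D major (VI), E major (VII).
E major shares 4: F#m, A, C#m, E.
G major shares 2: Bm, D.
Gb major shares 0: none.
The most common triads (4) are shared with E major.

E major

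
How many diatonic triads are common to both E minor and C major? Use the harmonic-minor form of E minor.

Diatonic triads of E minor (harmonic minor): E minor (i), F# diminished (ii°), G augmented (III+), A minor (iv), B major (V), C major (VI), D# diminished (vii°).
Diatonic triads of C major: C major (I), D minor (ii), E minor (iii), F major (IV), G major (V), A minor (vi), B diminished (vii°).
Matching root and quality in both lists: E minor, A minor, C major.
That gives 3 common triads.

3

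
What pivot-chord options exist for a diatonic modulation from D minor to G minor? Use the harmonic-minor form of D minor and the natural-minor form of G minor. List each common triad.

Triads in D minor (harmonic minor): D minor (i), E diminished (ii°), F augmented (III+), G minor (iv), A major (V), Bb major (VI), C# diminished (vii°).
Triads in G minor (natural minor): G minor (i), A diminished (ii°), Bb major (III), C minor (iv), D minor (v), Eb major (VI), F major (VII).
Shared triads with their functions: D minor (i in D minor, v in G minor); G minor (iv in D minor, i in G minor); Bb major (VI in D minor, III in G minor).

Dm, Gm, Bb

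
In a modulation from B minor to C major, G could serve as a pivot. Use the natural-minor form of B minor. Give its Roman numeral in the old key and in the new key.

The scale of B minor (natural minor) is B C# D E F# G A; G is degree 6, and the triad built there (G-B-D) is major, so it is VI.
The scale of C major is C D E F G A B; G is degree 5, and the triad built there (G-B-D) is major, so it is V.

VI in B minor; V in C major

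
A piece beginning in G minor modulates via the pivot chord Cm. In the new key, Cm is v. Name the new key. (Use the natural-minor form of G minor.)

The numeral v denotes a minor triad on scale degree 5. With C on degree 5, the tonic of the new key is F.
Degree 5 carries a minor triad in natural-minor keys, so the destination is F minor.
Check: the diatonic triads of F minor (natural minor) are Fm (i), Gdim (ii°), Ab (III), Bbm (iv), Cm (v), Db (VI), Eb (VII) — Cm is indeed v.

F minor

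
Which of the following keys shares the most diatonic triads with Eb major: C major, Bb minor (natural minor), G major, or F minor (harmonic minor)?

Bb minor

Triads of Eb major: Eb (I), Fm (ii), Gm (iii), Ab (IV), Bb (V), Cm (vi), Ddim (vii°).
C major shares 0: none.
Bb minor (natural minor) shares 2: Fm, Ab.
G major shares 0: none.
F minor (harmonic minor) shares 1: Fm.
The most common triads (2) are shared with Bb minor.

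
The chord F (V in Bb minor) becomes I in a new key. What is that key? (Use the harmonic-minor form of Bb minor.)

The numeral I denotes a major triad on scale degree 1. With F on degree 1, the tonic of the new key is F.
Degree 1 carries a major triad in major keys, so the destination is F major.
Check: the diatonic triads of F major are F (I), Gm (ii), Am (iii), Bb (IV), C (V), Dm (vi), Edim (vii°) — F is indeed I.

F major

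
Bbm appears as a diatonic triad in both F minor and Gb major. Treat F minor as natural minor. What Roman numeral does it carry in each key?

iv in F minor; iii in Gb major

The scale of F minor (natural minor) is F G Ab Bb C Db Eb; Bb is degree 4, and the triad built there (Bb-Db-F) is minor, so it is iv.
The scale of Gb major is Gb Ab Bb Cb Db Eb F; Bb is degree 3, and the triad built there (Bb-Db-F) is minor, so it is iii.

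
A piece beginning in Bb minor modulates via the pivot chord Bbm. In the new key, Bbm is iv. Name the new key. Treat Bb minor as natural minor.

The numeral iv denotes a minor triad on scale degree 4. With Bb on degree 4, the tonic of the new key is F.
Degree 4 carries a minor triad in minor keys, so the destination is F minor.
Check: the diatonic triads of F minor (natural minor) are Fm (i), Gdim (ii°), Ab (III), Bbm (iv), Cm (v), Db (VI), Eb (VII) — Bbm is indeed iv.

F minor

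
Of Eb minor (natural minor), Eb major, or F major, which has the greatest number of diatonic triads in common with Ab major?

Triads of Ab major: Ab major (I), Bb minor (ii), C minor (iii), Db major (IV), Eb major (V), F minor (vi), G diminished (vii°).
Eb minor (natural minor) shares 2: Bbm, Db.
Eb major shares 4: Ab, Cm, Eb, Fm.
F major shares 0: none.
The most common triads (4) are shared with Eb major.

Eb major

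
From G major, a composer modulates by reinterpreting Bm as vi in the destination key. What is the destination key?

The numeral vi denotes a minor triad on scale degree 6. With B on degree 6, the tonic of the new key is D.
Degree 6 carries a minor triad in major keys, so the destination is D major.
Check: the diatonic triads of D major are D (I), Em (ii), F#m (iii), G (IV), A (V), Bm (vi), C#dim (vii°) — Bm is indeed vi.

D major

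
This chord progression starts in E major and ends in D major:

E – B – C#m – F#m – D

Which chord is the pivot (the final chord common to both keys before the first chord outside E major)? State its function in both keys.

F#m — ii in E major, iii in D major

Chords diatonic to E major: E, F#m, G#m, A, B, C#m, D#dim.
Reading the progression, the first chord not in that set is D, so the modulation leaves E major there.
The chord immediately before D is F#m, which is diatonic to both keys: ii in E major and iii in D major.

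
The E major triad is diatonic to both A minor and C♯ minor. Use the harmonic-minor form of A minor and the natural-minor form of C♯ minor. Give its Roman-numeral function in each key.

The scale of A minor (harmonic minor) is A B C D E F G♯; E is degree 5, and the triad built there (E-G♯-B) is major, so it is V.
The scale of C♯ minor (natural minor) is C♯ D♯ E F♯ G♯ A B; E is degree 3, and the triad built there (E-G♯-B) is major, so it is III.

V in A minor; III in C♯ minor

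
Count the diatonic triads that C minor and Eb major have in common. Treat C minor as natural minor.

7

Diatonic triads of C minor (natural minor): Cm (i), Ddim (ii°), Eb (III), Fm (iv), Gm (v), Ab (VI), Bb (VII).
Diatonic triads of Eb major: Eb (I), Fm (ii), Gm (iii), Ab (IV), Bb (V), Cm (vi), Ddim (vii°).
Matching root and quality in both lists: Cm, Ddim, Eb, Fm, Gm, Ab, Bb.
That gives 7 common triads.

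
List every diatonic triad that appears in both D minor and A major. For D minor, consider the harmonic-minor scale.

A

Triads in D minor (harmonic minor): Dm (i), Edim (ii°), Faug (III+), Gm (iv), A (V), Bb (VI), C#dim (vii°).
Triads in A major: A (I), Bm (ii), C#m (iii), D (IV), E (V), F#m (vi), G#dim (vii°).
Shared triads with their functions: A (V in D minor, I in A major).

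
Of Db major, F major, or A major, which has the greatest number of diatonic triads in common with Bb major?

Triads of Bb major: Bb major (I), C minor (ii), D minor (iii), Eb major (IV), F major (V), G minor (vi), A diminished (vii°).
Db major shares 0: none.
F major shares 4: Bb, Dm, F, Gm.
A major shares 0: none.
The most common triads (4) are shared with F major.

F major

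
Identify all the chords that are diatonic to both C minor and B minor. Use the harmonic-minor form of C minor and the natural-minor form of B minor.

Triads in C minor (harmonic minor): Cm (i), Ddim (ii°), Ebaug (III+), Fm (iv), G (V), Ab (VI), Bdim (vii°).
Triads in B minor (natural minor): Bm (i), C#dim (ii°), D (III), Em (iv), F#m (v), G (VI), A (VII).
Shared triads with their functions: G (V in C minor, VI in B minor).

G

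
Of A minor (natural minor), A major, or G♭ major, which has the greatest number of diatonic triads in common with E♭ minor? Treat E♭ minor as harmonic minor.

Triads of E♭ minor (harmonic minor): E♭ minor (i), F diminished (ii°), G♭ augmented (III+), A♭ minor (iv), B♭ major (V), C♭ major (VI), D diminished (vii°).
A minor (natural minor) shares 0: none.
A major shares 0: none.
G♭ major shares 4: E♭m, Fdim, A♭m, C♭.
The most common triads (4) are shared with G♭ major.

G♭ major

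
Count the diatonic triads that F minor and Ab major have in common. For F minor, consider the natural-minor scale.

Diatonic triads of F minor (natural minor): Fm (i), Gdim (ii°), Ab (III), Bbm (iv), Cm (v), Db (VI), Eb (VII).
Diatonic triads of Ab major: Ab (I), Bbm (ii), Cm (iii), Db (IV), Eb (V), Fm (vi), Gdim (vii°).
Matching root and quality in both lists: Fm, Gdim, Ab, Bbm, Cm, Db, Eb.
That gives 7 common triads.

7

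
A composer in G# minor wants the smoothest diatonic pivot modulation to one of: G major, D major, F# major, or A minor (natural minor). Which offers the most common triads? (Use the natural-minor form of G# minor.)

Triads of G# minor (natural minor): G#m (i), A#dim (ii°), B (III), C#m (iv), D#m (v), E (VI), F# (VII).
G major shares 0: none.
D major shares 0: none.
F# major shares 4: G#m, B, D#m, F#.
A minor (natural minor) shares 0: none.
The most common triads (4) are shared with F# major.

F# major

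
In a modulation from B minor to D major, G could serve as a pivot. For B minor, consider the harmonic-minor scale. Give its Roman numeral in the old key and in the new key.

The scale of B minor (harmonic minor) is B C# D E F# G A#; G is degree 6, and the triad built there (G-B-D) is major, so it is VI.
The scale of D major is D E F# G A B C#; G is degree 4, and the triad built there (G-B-D) is major, so it is IV.

VI in B minor; IV in D major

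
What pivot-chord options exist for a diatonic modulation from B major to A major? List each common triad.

Triads in B major: B (I), C#m (ii), D#m (iii), E (IV), F# (V), G#m (vi), A#dim (vii°).
Triads in A major: A (I), Bm (ii), C#m (iii), D (IV), E (V), F#m (vi), G#dim (vii°).
Shared triads with their functions: C#m (ii in B major, iii in A major); E (IV in B major, V in A major).

C#m, E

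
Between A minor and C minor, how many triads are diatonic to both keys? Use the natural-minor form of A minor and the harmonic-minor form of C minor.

Diatonic triads of A minor (natural minor): A minor (i), B diminished (ii°), C major (III), D minor (iv), E minor (v), F major (VI), G major (VII).
Diatonic triads of C minor (harmonic minor): C minor (i), D diminished (ii°), E♭ augmented (III+), F minor (iv), G major (V), A♭ major (VI), B diminished (vii°).
Matching root and quality in both lists: B diminished, G major.
That gives 2 common triads.

2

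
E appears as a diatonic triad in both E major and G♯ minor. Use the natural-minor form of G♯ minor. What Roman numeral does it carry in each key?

The scale of E major is E F♯ G♯ A B C♯ D♯; E is degree 1, and the triad built there (E-G♯-B) is major, so it is I.
The scale of G♯ minor (natural minor) is G♯ A♯ B C♯ D♯ E F♯; E is degree 6, and the triad built there (E-G♯-B) is major, so it is VI.

I in E major; VI in G♯ minor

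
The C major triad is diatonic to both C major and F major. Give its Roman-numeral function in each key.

I in C major; V in F major

The scale of C major is C D E F G A B; C is degree 1, and the triad built there (C-E-G) is major, so it is I.
The scale of F major is F G A B♭ C D E; C is degree 5, and the triad built there (C-E-G) is major, so it is V.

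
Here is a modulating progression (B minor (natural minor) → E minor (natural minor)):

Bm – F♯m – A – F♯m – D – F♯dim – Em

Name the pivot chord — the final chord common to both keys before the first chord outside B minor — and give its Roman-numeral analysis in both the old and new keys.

Chords diatonic to B minor: Bm, C♯dim, D, Em, F♯m, G, A.
Reading the progression, the first chord not in that set is F♯dim, so the modulation leaves B minor there.
The chord immediately before F♯dim is D, which is diatonic to both keys: III in B minor and VII in E minor.

D — III in B minor, VII in E minor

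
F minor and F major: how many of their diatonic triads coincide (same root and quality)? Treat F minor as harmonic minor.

2

Diatonic triads of F minor (harmonic minor): Fm (i), Gdim (ii°), A♭aug (III+), B♭m (iv), C (V), D♭ (VI), Edim (vii°).
Diatonic triads of F major: F (I), Gm (ii), Am (iii), B♭ (IV), C (V), Dm (vi), Edim (vii°).
Matching root and quality in both lists: C, Edim.
That gives 2 common triads.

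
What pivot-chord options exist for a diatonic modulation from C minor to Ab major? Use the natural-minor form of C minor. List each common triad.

Triads in C minor (natural minor): Cm (i), Ddim (ii°), Eb (III), Fm (iv), Gm (v), Ab (VI), Bb (VII).
Triads in Ab major: Ab (I), Bbm (ii), Cm (iii), Db (IV), Eb (V), Fm (vi), Gdim (vii°).
Shared triads with their functions: Cm (i in C minor, iii in Ab major); Eb (III in C minor, V in Ab major); Fm (iv in C minor, vi in Ab major); Ab (VI in C minor, I in Ab major).

Cm, Eb, Fm, Ab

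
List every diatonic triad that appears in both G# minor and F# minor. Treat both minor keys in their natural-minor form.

Triads in G# minor (natural minor): G#m (i), A#dim (ii°), B (III), C#m (iv), D#m (v), E (VI), F# (VII).
Triads in F# minor (natural minor): F#m (i), G#dim (ii°), A (III), Bm (iv), C#m (v), D (VI), E (VII).
Shared triads with their functions: C#m (iv in G# minor, v in F# minor); E (VI in G# minor, VII in F# minor).

C#m, E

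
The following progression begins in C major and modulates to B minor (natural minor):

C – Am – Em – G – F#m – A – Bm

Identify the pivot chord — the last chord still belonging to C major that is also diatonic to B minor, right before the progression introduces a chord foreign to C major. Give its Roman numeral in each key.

Chords diatonic to C major: C, Dm, Em, F, G, Am, Bdim.
Reading the progression, the first chord not in that set is F#m, so the modulation leaves C major there.
The chord immediately before F#m is G, which is diatonic to both keys: V in C major and VI in B minor.

G — V in C major, VI in B minor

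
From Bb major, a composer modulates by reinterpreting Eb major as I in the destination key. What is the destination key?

The numeral I denotes a major triad on scale degree 1. With Eb on degree 1, the tonic of the new key is Eb.
Degree 1 carries a major triad in major keys, so the destination is Eb major.
Check: the diatonic triads of Eb major are Eb (I), Fm (ii), Gm (iii), Ab (IV), Bb (V), Cm (vi), Ddim (vii°) — Eb major is indeed I.

Eb major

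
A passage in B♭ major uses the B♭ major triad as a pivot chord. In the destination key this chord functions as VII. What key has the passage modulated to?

The numeral VII denotes a major triad on scale degree 7. With B♭ on degree 7, the tonic of the new key is C.
Degree 7 carries a major triad in natural-minor keys, so the destination is C minor.
Check: the diatonic triads of C minor (natural minor) are Cm (i), Ddim (ii°), E♭ (III), Fm (iv), Gm (v), A♭ (VI), B♭ (VII) — B♭ major is indeed VII.

C minor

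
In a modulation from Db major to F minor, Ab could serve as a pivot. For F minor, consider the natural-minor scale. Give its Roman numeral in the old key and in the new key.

V in Db major; III in F minor

The scale of Db major is Db Eb F Gb Ab Bb C; Ab is degree 5, and the triad built there (Ab-C-Eb) is major, so it is V.
The scale of F minor (natural minor) is F G Ab Bb C Db Eb; Ab is degree 3, and the triad built there (Ab-C-Eb) is major, so it is III.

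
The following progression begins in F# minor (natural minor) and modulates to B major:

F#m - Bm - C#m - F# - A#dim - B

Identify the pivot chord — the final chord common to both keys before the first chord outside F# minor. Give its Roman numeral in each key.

C#m — v in F# minor, ii in B major

Chords diatonic to F# minor: F#m, G#dim, A, Bm, C#m, D, E.
Reading the progression, the first chord not in that set is F#, so the modulation leaves F# minor there.
The chord immediately before F# is C#m, which is diatonic to both keys: v in F# minor and ii in B major.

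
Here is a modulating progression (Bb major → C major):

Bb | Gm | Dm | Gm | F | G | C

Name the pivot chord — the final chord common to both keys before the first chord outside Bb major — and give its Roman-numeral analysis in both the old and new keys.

Chords diatonic to Bb major: Bb, Cm, Dm, Eb, F, Gm, Adim.
Reading the progression, the first chord not in that set is G, so the modulation leaves Bb major there.
The chord immediately before G is F, which is diatonic to both keys: V in Bb major and IV in C major.

F — V in Bb major, IV in C major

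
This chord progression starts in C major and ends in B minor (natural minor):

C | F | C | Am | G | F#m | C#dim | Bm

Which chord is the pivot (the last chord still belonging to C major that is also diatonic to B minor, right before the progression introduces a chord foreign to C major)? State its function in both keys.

G — V in C major, VI in B minor

Chords diatonic to C major: C, Dm, Em, F, G, Am, Bdim.
Reading the progression, the first chord not in that set is F#m, so the modulation leaves C major there.
The chord immediately before F#m is G, which is diatonic to both keys: V in C major and VI in B minor.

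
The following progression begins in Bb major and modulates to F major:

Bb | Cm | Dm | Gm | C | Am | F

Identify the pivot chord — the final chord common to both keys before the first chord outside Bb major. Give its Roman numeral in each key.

Chords diatonic to Bb major: Bb, Cm, Dm, Eb, F, Gm, Adim.
Reading the progression, the first chord not in that set is C, so the modulation leaves Bb major there.
The chord immediately before C is Gm, which is diatonic to both keys: vi in Bb major and ii in F major.

Gm — vi in Bb major, ii in F major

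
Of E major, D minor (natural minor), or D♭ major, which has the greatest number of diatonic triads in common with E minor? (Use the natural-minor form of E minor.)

Triads of E minor (natural minor): Em (i), F♯dim (ii°), G (III), Am (iv), Bm (v), C (VI), D (VII).
E major shares 0: none.
D minor (natural minor) shares 2: Am, C.
D♭ major shares 0: none.
The most common triads (2) are shared with D minor.

D minor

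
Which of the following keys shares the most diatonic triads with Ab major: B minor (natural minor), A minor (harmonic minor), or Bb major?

Triads of Ab major: Ab major (I), Bb minor (ii), C minor (iii), Db major (IV), Eb major (V), F minor (vi), G diminished (vii°).
B minor (natural minor) shares 0: none.
A minor (harmonic minor) shares 0: none.
Bb major shares 2: Cm, Eb.
The most common triads (2) are shared with Bb major.

Bb major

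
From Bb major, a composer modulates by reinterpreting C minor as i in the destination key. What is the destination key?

C minor

The numeral i denotes a minor triad on scale degree 1. With C on degree 1, the tonic of the new key is C.
Degree 1 carries a minor triad in minor keys, so the destination is C minor.
Check: the diatonic triads of C minor (natural minor) are Cm (i), Ddim (ii°), Eb (III), Fm (iv), Gm (v), Ab (VI), Bb (VII) — C minor is indeed i.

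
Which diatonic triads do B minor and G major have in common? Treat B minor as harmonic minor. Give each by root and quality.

Triads in B minor (harmonic minor): Bm (i), C#dim (ii°), Daug (III+), Em (iv), F# (V), G (VI), A#dim (vii°).
Triads in G major: G (I), Am (ii), Bm (iii), C (IV), D (V), Em (vi), F#dim (vii°).
Shared triads with their functions: Bm (i in B minor, iii in G major); Em (iv in B minor, vi in G major); G (VI in B minor, I in G major).

Bm, Em, G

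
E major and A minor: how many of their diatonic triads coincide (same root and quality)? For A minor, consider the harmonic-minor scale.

Diatonic triads of E major: E major (I), F# minor (ii), G# minor (iii), A major (IV), B major (V), C# minor (vi), D# diminished (vii°).
Diatonic triads of A minor (harmonic minor): A minor (i), B diminished (ii°), C augmented (III+), D minor (iv), E major (V), F major (VI), G# diminished (vii°).
Matching root and quality in both lists: E major.
That gives 1 common triad.

1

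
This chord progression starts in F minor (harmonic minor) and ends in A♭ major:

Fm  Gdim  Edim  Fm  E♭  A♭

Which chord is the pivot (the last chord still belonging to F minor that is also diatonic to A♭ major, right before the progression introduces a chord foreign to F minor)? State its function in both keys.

Fm — i in F minor, vi in A♭ major

Chords diatonic to F minor: Fm, Gdim, A♭aug, B♭m, C, D♭, Edim.
Reading the progression, the first chord not in that set is E♭, so the modulation leaves F minor there.
The chord immediately before E♭ is Fm, which is diatonic to both keys: i in F minor and vi in A♭ major.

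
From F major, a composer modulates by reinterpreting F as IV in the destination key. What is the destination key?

C major

The numeral IV denotes a major triad on scale degree 4. With F on degree 4, the tonic of the new key is C.
Degree 4 carries a major triad in major keys, so the destination is C major.
Check: the diatonic triads of C major are C (I), Dm (ii), Em (iii), F (IV), G (V), Am (vi), Bdim (vii°) — F is indeed IV.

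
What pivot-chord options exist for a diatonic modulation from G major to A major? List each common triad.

Bm, D

Triads in G major: G major (I), A minor (ii), B minor (iii), C major (IV), D major (V), E minor (vi), F♯ diminished (vii°).
Triads in A major: A major (I), B minor (ii), C♯ minor (iii), D major (IV), E major (V), F♯ minor (vi), G♯ diminished (vii°).
Shared triads with their functions: B minor (iii in G major, ii in A major); D major (V in G major, IV in A major).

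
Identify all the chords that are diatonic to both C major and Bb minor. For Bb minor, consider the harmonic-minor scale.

Triads in C major: C (I), Dm (ii), Em (iii), F (IV), G (V), Am (vi), Bdim (vii°).
Triads in Bb minor (harmonic minor): Bbm (i), Cdim (ii°), Dbaug (III+), Ebm (iv), F (V), Gb (VI), Adim (vii°).
Shared triads with their functions: F (IV in C major, V in Bb minor).

F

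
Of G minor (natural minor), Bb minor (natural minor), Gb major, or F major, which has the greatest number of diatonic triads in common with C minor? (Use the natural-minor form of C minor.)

G minor

Triads of C minor (natural minor): C minor (i), D diminished (ii°), Eb major (III), F minor (iv), G minor (v), Ab major (VI), Bb major (VII).
G minor (natural minor) shares 4: Cm, Eb, Gm, Bb.
Bb minor (natural minor) shares 2: Fm, Ab.
Gb major shares 0: none.
F major shares 2: Gm, Bb.
The most common triads (4) are shared with G minor.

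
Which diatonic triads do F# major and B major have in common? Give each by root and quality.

Triads in F# major: F# (I), G#m (ii), A#m (iii), B (IV), C# (V), D#m (vi), E#dim (vii°).
Triads in B major: B (I), C#m (ii), D#m (iii), E (IV), F# (V), G#m (vi), A#dim (vii°).
Shared triads with their functions: F# (I in F# major, V in B major); G#m (ii in F# major, vi in B major); B (IV in F# major, I in B major); D#m (vi in F# major, iii in B major).

F#, G#m, B, D#m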